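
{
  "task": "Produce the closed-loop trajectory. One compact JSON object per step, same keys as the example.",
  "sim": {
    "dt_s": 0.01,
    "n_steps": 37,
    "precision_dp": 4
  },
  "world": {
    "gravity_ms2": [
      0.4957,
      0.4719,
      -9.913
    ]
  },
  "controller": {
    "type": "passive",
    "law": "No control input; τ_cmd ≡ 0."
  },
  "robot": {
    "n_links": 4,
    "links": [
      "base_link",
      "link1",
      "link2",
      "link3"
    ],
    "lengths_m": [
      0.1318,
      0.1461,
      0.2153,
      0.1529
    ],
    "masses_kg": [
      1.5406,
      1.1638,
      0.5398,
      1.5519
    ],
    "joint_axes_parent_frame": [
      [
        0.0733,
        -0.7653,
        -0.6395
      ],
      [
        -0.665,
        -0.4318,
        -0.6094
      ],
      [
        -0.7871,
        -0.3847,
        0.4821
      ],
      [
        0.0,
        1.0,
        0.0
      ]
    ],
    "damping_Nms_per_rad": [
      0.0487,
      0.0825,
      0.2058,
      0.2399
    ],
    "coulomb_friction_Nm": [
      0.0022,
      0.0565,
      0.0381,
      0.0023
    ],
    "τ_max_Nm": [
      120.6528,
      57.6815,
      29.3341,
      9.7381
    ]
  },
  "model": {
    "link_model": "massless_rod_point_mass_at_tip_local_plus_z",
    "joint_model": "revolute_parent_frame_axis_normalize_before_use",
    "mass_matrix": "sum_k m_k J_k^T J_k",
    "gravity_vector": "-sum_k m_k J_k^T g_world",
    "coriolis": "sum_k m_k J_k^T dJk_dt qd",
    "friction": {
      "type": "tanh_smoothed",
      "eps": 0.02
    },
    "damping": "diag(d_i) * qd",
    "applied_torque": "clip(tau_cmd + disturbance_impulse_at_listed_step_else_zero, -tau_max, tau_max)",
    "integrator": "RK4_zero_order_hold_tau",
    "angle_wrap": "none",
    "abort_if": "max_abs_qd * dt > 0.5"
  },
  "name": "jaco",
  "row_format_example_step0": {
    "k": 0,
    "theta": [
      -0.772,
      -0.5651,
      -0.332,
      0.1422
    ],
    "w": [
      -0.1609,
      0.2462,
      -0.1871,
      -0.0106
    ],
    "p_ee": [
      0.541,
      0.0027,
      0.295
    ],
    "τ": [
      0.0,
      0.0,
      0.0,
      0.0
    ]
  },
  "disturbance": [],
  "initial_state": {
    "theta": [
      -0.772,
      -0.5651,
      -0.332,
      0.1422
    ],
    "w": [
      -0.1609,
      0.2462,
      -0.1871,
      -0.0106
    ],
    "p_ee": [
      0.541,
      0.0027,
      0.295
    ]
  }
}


{"k":1,"theta":[-0.774,-0.5642,-0.3334,0.1406],"w":[-0.2403,-0.0423,-0.1203,-0.3018],"p_ee":[0.5414,0.0031,0.2943],"\u03c4":[0.0,0.0,0.0,0.0]}
{"k":2,"theta":[-0.7769,-0.5656,-0.3347,0.1364],"w":[-0.3398,-0.2345,-0.1393,-0.5343],"p_ee":[0.5422,0.0035,0.2927],"\u03c4":[0.0,0.0,0.0,0.0]}
{"k":3,"theta":[-0.7808,-0.5689,-0.3362,0.13],"w":[-0.4338,-0.4216,-0.1605,-0.7275],"p_ee":[0.5435,0.004,0.2902],"\u03c4":[0.0,0.0,0.0,0.0]}
{"k":4,"theta":[-0.7855,-0.574,-0.3379,0.1219],"w":[-0.523,-0.6071,-0.1815,-0.8939],"p_ee":[0.5451,0.0047,0.2867],"\u03c4":[0.0,0.0,0.0,0.0]}
{"k":5,"theta":[-0.7912,-0.581,-0.3399,0.1122],"w":[-0.608,-0.7936,-0.2005,-1.0428],"p_ee":[0.5472,0.0055,0.2822],"\u03c4":[0.0,0.0,0.0,0.0]}
{"k":6,"theta":[-0.7977,-0.5899,-0.3419,0.1011],"w":[-0.6892,-0.9832,-0.2162,-1.181],"p_ee":[0.5496,0.0064,0.2768],"\u03c4":[0.0,0.0,0.0,0.0]}
{"k":7,"theta":[-0.805,-0.6007,-0.3442,0.0886],"w":[-0.7667,-1.1775,-0.2277,-1.3136],"p_ee":[0.5523,0.0075,0.2704],"\u03c4":[0.0,0.0,0.0,0.0]}
{"k":8,"theta":[-0.813,-0.6135,-0.3465,0.0748],"w":[-0.8407,-1.3775,-0.2341,-1.444],"p_ee":[0.5554,0.0087,0.2629],"\u03c4":[0.0,0.0,0.0,0.0]}
{"k":9,"theta":[-0.8218,-0.6283,-0.3488,0.0597],"w":[-0.9112,-1.5841,-0.2351,-1.5742],"p_ee":[0.5586,0.0101,0.2544],"\u03c4":[0.0,0.0,0.0,0.0]}
{"k":10,"theta":[-0.8312,-0.6452,-0.3512,0.0433],"w":[-0.978,-1.7974,-0.2305,-1.7054],"p_ee":[0.562,0.0116,0.2448],"\u03c4":[0.0,0.0,0.0,0.0]}
{"k":11,"theta":[-0.8413,-0.6642,-0.3534,0.0256],"w":[-1.0413,-2.0173,-0.2204,-1.8375],"p_ee":[0.5656,0.0134,0.2341],"\u03c4":[0.0,0.0,0.0,0.0]}
{"k":12,"theta":[-0.852,-0.6855,-0.3556,0.0066],"w":[-1.1011,-2.2429,-0.2056,-1.9699],"p_ee":[0.5691,0.0154,0.2224],"\u03c4":[0.0,0.0,0.0,0.0]}
{"k":13,"theta":[-0.8633,-0.7091,-0.3575,-0.0138],"w":[-1.1576,-2.4728,-0.1872,-2.101],"p_ee":[0.5727,0.0176,0.2095],"\u03c4":[0.0,0.0,0.0,0.0]}
{"k":14,"theta":[-0.8752,-0.735,-0.3593,-0.0354],"w":[-1.2114,-2.7047,-0.167,-2.2287],"p_ee":[0.5761,0.0201,0.1955],"\u03c4":[0.0,0.0,0.0,0.0]}
{"k":15,"theta":[-0.8876,-0.7632,-0.3609,-0.0583],"w":[-1.2631,-2.9355,-0.1475,-2.3502],"p_ee":[0.5793,0.0228,0.1803],"\u03c4":[0.0,0.0,0.0,0.0]}
{"k":16,"theta":[-0.9004,-0.7937,-0.3623,-0.0824],"w":[-1.3138,-3.1609,-0.1322,-2.4624],"p_ee":[0.5822,0.0259,0.164],"\u03c4":[0.0,0.0,0.0,0.0]}
{"k":17,"theta":[-0.9138,-0.8264,-0.3635,-0.1075],"w":[-1.3649,-3.376,-0.1254,-2.5619],"p_ee":[0.5846,0.0293,0.1466],"\u03c4":[0.0,0.0,0.0,0.0]}
{"k":18,"theta":[-0.9277,-0.8611,-0.3648,-0.1336],"w":[-1.4184,-3.5744,-0.1321,-2.6453],"p_ee":[0.5865,0.033,0.128],"\u03c4":[0.0,0.0,0.0,0.0]}
{"k":19,"theta":[-0.9422,-0.8978,-0.3662,-0.1604],"w":[-1.4769,-3.749,-0.1581,-2.709],"p_ee":[0.5877,0.0371,0.1083],"\u03c4":[0.0,0.0,0.0,0.0]}
{"k":20,"theta":[-0.9573,-0.936,-0.3681,-0.1877],"w":[-1.5434,-3.8918,-0.2095,-2.7501],"p_ee":[0.5881,0.0416,0.0874],"\u03c4":[0.0,0.0,0.0,0.0]}
{"k":21,"theta":[-0.9731,-0.9755,-0.3705,-0.2153],"w":[-1.6217,-3.9941,-0.2925,-2.7654],"p_ee":[0.5875,0.0466,0.0656],"\u03c4":[0.0,0.0,0.0,0.0]}
{"k":22,"theta":[-0.9898,-1.0157,-0.374,-0.2429],"w":[-1.7167,-4.0467,-0.4125,-2.7522],"p_ee":[0.5858,0.0521,0.0427],"\u03c4":[0.0,0.0,0.0,0.0]}
{"k":23,"theta":[-1.0075,-1.0562,-0.3789,-0.2702],"w":[-1.8337,-4.0405,-0.5733,-2.7076],"p_ee":[0.5829,0.0581,0.0189],"\u03c4":[0.0,0.0,0.0,0.0]}
{"k":24,"theta":[-1.0266,-1.0963,-0.3856,-0.297],"w":[-1.9794,-3.9665,-0.7768,-2.6284],"p_ee":[0.5786,0.0647,-0.0058],"\u03c4":[0.0,0.0,0.0,0.0]}
{"k":25,"theta":[-1.0472,-1.1353,-0.3946,-0.3227],"w":[-2.1609,-3.8162,-1.0213,-2.5106],"p_ee":[0.5729,0.0719,-0.0311],"\u03c4":[0.0,0.0,0.0,0.0]}
{"k":26,"theta":[-1.0699,-1.1724,-0.4062,-0.347],"w":[-2.3865,-3.5829,-1.301,-2.3497],"p_ee":[0.5656,0.0798,-0.0571],"\u03c4":[0.0,0.0,0.0,0.0]}
{"k":27,"theta":[-1.0951,-1.2067,-0.4207,-0.3695],"w":[-2.6641,-3.262,-1.6052,-2.1404],"p_ee":[0.5566,0.0884,-0.0835],"\u03c4":[0.0,0.0,0.0,0.0]}
{"k":28,"theta":[-1.1234,-1.2373,-0.4383,-0.3897],"w":[-3.0011,-2.8528,-1.9178,-1.8784],"p_ee":[0.5459,0.0976,-0.1103],"\u03c4":[0.0,0.0,0.0,0.0]}
{"k":29,"theta":[-1.1554,-1.2634,-0.459,-0.4069],"w":[-3.4026,-2.359,-2.2183,-1.5611],"p_ee":[0.5334,0.1076,-0.1371],"\u03c4":[0.0,0.0,0.0,0.0]}
{"k":30,"theta":[-1.1917,-1.2842,-0.4826,-0.4207],"w":[-3.8703,-1.7895,-2.4836,-1.1907],"p_ee":[0.519,0.1182,-0.164],"\u03c4":[0.0,0.0,0.0,0.0]}
{"k":31,"theta":[-1.233,-1.299,-0.5085,-0.4306],"w":[-4.4015,-1.1579,-2.6923,-0.7752],"p_ee":[0.5029,0.1295,-0.1907],"\u03c4":[0.0,0.0,0.0,0.0]}
{"k":32,"theta":[-1.2799,-1.3073,-0.5362,-0.4361],"w":[-4.9887,-0.4807,-2.8278,-0.3303],"p_ee":[0.485,0.1415,-0.2171],"\u03c4":[0.0,0.0,0.0,0.0]}
{"k":33,"theta":[-1.3329,-1.3086,-0.5648,-0.4371],"w":[-5.6106,0.2014,-2.8647,0.1137],"p_ee":[0.4652,0.154,-0.243],"\u03c4":[0.0,0.0,0.0,0.0]}
{"k":34,"theta":[-1.3921,-1.3035,-0.5929,-0.434],"w":[-6.2228,0.808,-2.7606,0.5047],"p_ee":[0.4437,0.167,-0.2682],"\u03c4":[0.0,0.0,0.0,0.0]}
{"k":35,"theta":[-1.4574,-1.2923,-0.6198,-0.4272],"w":[-6.8549,1.4373,-2.6137,0.8582],"p_ee":[0.4204,0.1805,-0.2926],"\u03c4":[0.0,0.0,0.0,0.0]}
{"k":36,"theta":[-1.5291,-1.2748,-0.6451,-0.4171],"w":[-7.4836,2.0617,-2.4265,1.1475],"p_ee":[0.3953,0.1942,-0.316],"\u03c4":[0.0,0.0,0.0,0.0]}
{"k":37,"theta":[-1.607,-1.2512,-0.6683,-0.4045],"w":[-8.0846,2.6542,-2.2052,1.3495],"p_ee":[0.3686,0.2082,-0.3381]}


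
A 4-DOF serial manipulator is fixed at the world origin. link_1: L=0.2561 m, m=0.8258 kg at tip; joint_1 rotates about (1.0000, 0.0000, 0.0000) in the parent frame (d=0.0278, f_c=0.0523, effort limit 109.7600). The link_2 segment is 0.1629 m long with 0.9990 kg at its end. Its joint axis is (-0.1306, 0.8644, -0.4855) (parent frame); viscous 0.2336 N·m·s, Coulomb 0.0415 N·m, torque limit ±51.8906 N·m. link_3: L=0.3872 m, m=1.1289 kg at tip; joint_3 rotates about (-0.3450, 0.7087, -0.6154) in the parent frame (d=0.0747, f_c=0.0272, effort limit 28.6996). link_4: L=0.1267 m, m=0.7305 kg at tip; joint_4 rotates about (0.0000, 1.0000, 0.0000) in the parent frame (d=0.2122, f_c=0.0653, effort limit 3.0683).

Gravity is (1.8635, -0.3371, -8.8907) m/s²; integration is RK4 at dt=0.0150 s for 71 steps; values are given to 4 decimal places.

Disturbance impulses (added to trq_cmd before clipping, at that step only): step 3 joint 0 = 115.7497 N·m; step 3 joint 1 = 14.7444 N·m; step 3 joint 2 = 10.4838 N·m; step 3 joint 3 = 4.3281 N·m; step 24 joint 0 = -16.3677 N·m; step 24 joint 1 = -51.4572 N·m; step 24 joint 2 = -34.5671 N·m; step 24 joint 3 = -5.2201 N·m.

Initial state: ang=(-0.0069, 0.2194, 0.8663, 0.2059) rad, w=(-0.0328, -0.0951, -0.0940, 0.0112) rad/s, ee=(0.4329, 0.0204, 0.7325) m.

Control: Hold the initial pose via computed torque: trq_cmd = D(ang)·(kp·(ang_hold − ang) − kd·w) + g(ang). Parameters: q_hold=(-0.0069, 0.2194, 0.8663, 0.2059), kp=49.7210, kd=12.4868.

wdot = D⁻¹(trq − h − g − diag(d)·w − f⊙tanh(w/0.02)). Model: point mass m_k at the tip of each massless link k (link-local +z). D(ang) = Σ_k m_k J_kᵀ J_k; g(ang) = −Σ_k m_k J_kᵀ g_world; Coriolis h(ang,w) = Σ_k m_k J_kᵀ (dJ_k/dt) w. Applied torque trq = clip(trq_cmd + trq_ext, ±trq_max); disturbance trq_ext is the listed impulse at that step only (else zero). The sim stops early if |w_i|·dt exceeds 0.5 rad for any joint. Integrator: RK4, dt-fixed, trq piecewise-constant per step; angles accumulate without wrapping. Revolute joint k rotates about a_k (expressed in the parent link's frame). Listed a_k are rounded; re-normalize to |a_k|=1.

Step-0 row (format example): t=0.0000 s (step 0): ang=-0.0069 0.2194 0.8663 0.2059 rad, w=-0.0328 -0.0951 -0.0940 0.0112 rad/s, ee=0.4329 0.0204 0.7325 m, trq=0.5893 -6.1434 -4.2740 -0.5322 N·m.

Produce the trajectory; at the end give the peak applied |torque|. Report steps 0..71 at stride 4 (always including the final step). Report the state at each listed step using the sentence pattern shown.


t=0.0600 s (step 4): ang=0.0029 0.2153 0.8647 0.1972 rad, w=1.4633 -0.0832 0.2025 -0.9274 rad/s, ee=0.4304 0.0146 0.7354 m, trq=-21.0245 -9.4329 -6.5725 -1.3139 N·m.
t=0.1200 s (step 8): ang=0.0604 0.2159 0.8612 0.1874 rad, w=0.5461 -0.0055 -0.0397 -0.0335 rad/s, ee=0.4293 -0.0267 0.7368 m, trq=-12.6016 -8.2663 -5.7346 -1.0434 N·m.
t=0.1800 s (step 12): ang=0.0771 0.2159 0.8597 0.1884 rad, w=0.0654 -0.0033 0.0128 -0.0188 rad/s, ee=0.4290 -0.0389 0.7366 m, trq=-7.1199 -7.7754 -5.3805 -0.8580 N·m.
t=0.2400 s (step 16): ang=0.0734 0.2164 0.8600 0.1896 rad, w=-0.1564 0.0033 0.0294 -0.0222 rad/s, ee=0.4294 -0.0364 0.7363 m, trq=-3.7546 -7.4908 -5.1734 -0.7456 N·m.
t=0.3000 s (step 20): ang=0.0612 0.2171 0.8608 0.1907 rad, w=-0.2345 0.0057 0.0300 -0.0225 rad/s, ee=0.4299 -0.0276 0.7361 m, trq=-1.7711 -7.3104 -5.0421 -0.6791 N·m.
t=0.3600 s (step 24): ang=0.0467 0.2179 0.8615 0.1918 rad, w=-0.2382 0.0046 0.0280 -0.0238 rad/s, ee=0.4305 -0.0172 0.7358 m, trq=-17.0370 -51.8906 -28.6996 -3.0683 N·m.
t=0.4200 s (step 28): ang=0.0272 0.0977 0.9712 0.2260 rad, w=-0.2706 -1.0214 0.6871 0.0927 rad/s, ee=0.4074 -0.0012 0.7448 m, trq=1.9332 -1.5287 -1.7609 -0.2188 N·m.
t=0.4800 s (step 32): ang=0.0143 0.0746 0.9778 0.2263 rad, w=-0.1734 0.0091 -0.1789 0.0056 rad/s, ee=0.3990 0.0106 0.7510 m, trq=1.2689 -4.0354 -3.1996 -0.3984 N·m.
t=0.5400 s (step 36): ang=0.0056 0.0814 0.9689 0.2250 rad, w=-0.1180 0.1814 -0.0980 -0.0668 rad/s, ee=0.3997 0.0174 0.7511 m, trq=0.8162 -5.4805 -4.1108 -0.5239 N·m.
t=0.6000 s (step 40): ang=-0.0003 0.0941 0.9645 0.2232 rad, w=-0.0784 0.2238 -0.0361 -0.0684 rad/s, ee=0.4040 0.0208 0.7480 m, trq=0.4837 -6.3216 -4.6357 -0.5986 N·m.
t=0.6600 s (step 44): ang=-0.0041 0.1079 0.9623 0.2214 rad, w=-0.0491 0.2262 -0.0239 -0.0671 rad/s, ee=0.4094 0.0222 0.7438 m, trq=0.2413 -6.7848 -4.9123 -0.6370 N·m.
t=0.7200 s (step 48): ang=-0.0064 0.1211 0.9602 0.2198 rad, w=-0.0286 0.2035 -0.0239 -0.0666 rad/s, ee=0.4145 0.0225 0.7398 m, trq=0.0712 -7.0199 -5.0430 -0.6544 N·m.
t=0.7800 s (step 52): ang=-0.0078 0.1325 0.9581 0.2181 rad, w=-0.0152 0.1704 -0.0257 -0.0659 rad/s, ee=0.4188 0.0222 0.7364 m, trq=-0.0390 -7.1241 -5.0925 -0.6601 N·m.
t=0.8400 s (step 56): ang=-0.0085 0.1419 0.9559 0.2166 rad, w=-0.0071 0.1371 -0.0277 -0.0651 rad/s, ee=0.4221 0.0218 0.7337 m, trq=-0.1014 -7.1574 -5.0993 -0.6596 N·m.
t=0.9000 s (step 60): ang=-0.0088 0.1495 0.9535 0.2150 rad, w=-0.0025 0.1079 -0.0294 -0.0641 rad/s, ee=0.4247 0.0213 0.7318 m, trq=-0.1318 -7.1559 -5.0862 -0.6564 N·m.
t=0.9600 s (step 64): ang=-0.0089 0.1554 0.9511 0.2136 rad, w=-0.0000 0.0842 -0.0305 -0.0631 rad/s, ee=0.4265 0.0210 0.7304 m, trq=-0.1442 -7.1397 -5.0658 -0.6522 N·m.
t=1.0200 s (step 68): ang=-0.0089 0.1601 0.9486 0.2122 rad, w=0.0013 0.0659 -0.0309 -0.0620 rad/s, ee=0.4278 0.0207 0.7295 m, trq=-0.1476 -7.1199 -5.0448 -0.6481 N·m.
t=1.0650 s (step 71): ang=-0.0089 0.1630 0.9467 0.2112 rad, w=0.0019 0.0553 -0.0309 -0.0611 rad/s, ee=0.4286 0.0205 0.7291 m.
max |trq| (N·m): 109.7600


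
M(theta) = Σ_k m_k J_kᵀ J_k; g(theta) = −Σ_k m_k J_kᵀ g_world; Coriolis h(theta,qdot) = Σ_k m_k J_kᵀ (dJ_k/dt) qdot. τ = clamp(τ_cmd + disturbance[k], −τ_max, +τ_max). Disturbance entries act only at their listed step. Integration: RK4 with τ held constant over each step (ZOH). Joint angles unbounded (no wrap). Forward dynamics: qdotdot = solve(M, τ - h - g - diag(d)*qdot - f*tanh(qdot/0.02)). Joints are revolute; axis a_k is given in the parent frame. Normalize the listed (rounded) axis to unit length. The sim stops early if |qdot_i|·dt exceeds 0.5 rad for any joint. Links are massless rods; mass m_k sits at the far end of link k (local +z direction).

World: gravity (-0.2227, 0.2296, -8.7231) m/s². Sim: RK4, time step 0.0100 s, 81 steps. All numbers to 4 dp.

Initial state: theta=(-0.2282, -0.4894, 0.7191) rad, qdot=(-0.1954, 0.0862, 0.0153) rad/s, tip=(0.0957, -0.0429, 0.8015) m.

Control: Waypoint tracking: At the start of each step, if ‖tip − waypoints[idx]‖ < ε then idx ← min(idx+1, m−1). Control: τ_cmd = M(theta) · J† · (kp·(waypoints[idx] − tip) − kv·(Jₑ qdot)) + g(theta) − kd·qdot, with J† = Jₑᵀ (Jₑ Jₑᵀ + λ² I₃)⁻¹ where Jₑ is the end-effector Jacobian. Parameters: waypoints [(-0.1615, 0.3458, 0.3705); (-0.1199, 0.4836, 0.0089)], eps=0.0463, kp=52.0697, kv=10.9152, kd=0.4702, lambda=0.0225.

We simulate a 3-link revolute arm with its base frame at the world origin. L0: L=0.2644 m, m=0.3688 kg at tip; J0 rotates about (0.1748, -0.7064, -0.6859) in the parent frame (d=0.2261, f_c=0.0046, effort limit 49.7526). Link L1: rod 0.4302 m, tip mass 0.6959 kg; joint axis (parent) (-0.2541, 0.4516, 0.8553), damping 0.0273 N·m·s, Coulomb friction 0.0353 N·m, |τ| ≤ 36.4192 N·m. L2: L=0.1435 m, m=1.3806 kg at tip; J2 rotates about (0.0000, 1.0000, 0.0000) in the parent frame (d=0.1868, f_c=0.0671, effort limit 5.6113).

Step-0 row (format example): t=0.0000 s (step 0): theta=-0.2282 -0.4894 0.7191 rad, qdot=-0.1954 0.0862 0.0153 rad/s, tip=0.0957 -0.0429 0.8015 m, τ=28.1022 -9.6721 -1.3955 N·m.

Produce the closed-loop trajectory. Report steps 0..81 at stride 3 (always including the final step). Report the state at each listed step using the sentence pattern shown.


t=0.0300 s (step 3): theta=-0.1496 -0.3619 0.7914 rad, qdot=3.4296 4.7842 3.3699 rad/s, tip=0.0936 -0.0402 0.7974 m, τ=16.5522 -7.0287 -2.0704 N·m.
t=0.0600 s (step 6): theta=-0.0421 -0.2260 0.8944 rad, qdot=3.7043 4.3476 3.4043 rad/s, tip=0.0785 -0.0385 0.7899 m, τ=7.1368 -2.2551 -1.2071 N·m.
t=0.0900 s (step 9): theta=0.0712 -0.0974 0.9939 rad, qdot=3.8312 4.2513 3.2271 rad/s, tip=0.0563 -0.0351 0.7809 m, τ=1.9521 0.3342 -0.6621 N·m.
t=0.1200 s (step 12): theta=0.1867 0.0302 1.0883 rad, qdot=3.8608 4.2613 3.0698 rad/s, tip=0.0313 -0.0285 0.7700 m, τ=-0.9288 1.6786 -0.4221 N·m.
t=0.1500 s (step 15): theta=0.3020 0.1584 1.1780 rad, qdot=3.8186 4.2867 2.9155 rad/s, tip=0.0058 -0.0180 0.7569 m, τ=-2.5401 2.2827 -0.3782 N·m.
t=0.1800 s (step 18): theta=0.4153 0.2871 1.2630 rad, qdot=3.7261 4.2959 2.7448 rad/s, tip=-0.0187 -0.0040 0.7419 m, τ=-3.4175 2.4180 -0.4524 N·m.
t=0.2100 s (step 21): theta=0.5252 0.4157 1.3424 rad, qdot=3.5995 4.2767 2.5522 rad/s, tip=-0.0413 0.0131 0.7252 m, τ=-3.8550 2.2498 -0.5914 N·m.
t=0.2400 s (step 24): theta=0.6309 0.5433 1.4158 rad, qdot=3.4504 4.2244 2.3411 rad/s, tip=-0.0617 0.0327 0.7070 m, τ=-4.0226 1.8891 -0.7579 N·m.
t=0.2700 s (step 27): theta=0.7320 0.6688 1.4827 rad, qdot=3.2872 4.1381 2.1197 rad/s, tip=-0.0795 0.0540 0.6878 m, τ=-4.0235 1.4157 -0.9263 N·m.
t=0.3000 s (step 30): theta=0.8281 0.7911 1.5429 rad, qdot=3.1161 4.0187 1.8967 rad/s, tip=-0.0948 0.0763 0.6680 m, τ=-3.9236 0.8879 -1.0799 N·m.
t=0.3300 s (step 33): theta=0.9189 0.9095 1.5965 rad, qdot=2.9417 3.8690 1.6807 rad/s, tip=-0.1076 0.0990 0.6479 m, τ=-3.7661 0.3488 -1.2096 N·m.
t=0.3600 s (step 36): theta=1.0045 1.0230 1.6438 rad, qdot=2.7676 3.6931 1.4779 rad/s, tip=-0.1181 0.1215 0.6278 m, τ=-3.5804 -0.1709 -1.3117 N·m.
t=0.3900 s (step 39): theta=1.0850 1.1308 1.6853 rad, qdot=2.5966 3.4957 1.2928 rad/s, tip=-0.1265 0.1434 0.6081 m, τ=-3.3859 -0.6507 -1.3866 N·m.
t=0.4200 s (step 42): theta=1.1604 1.2325 1.7216 rad, qdot=2.4308 3.2822 1.1277 rad/s, tip=-0.1330 0.1644 0.5889 m, τ=-3.1951 -1.0778 -1.4371 N·m.
t=0.4500 s (step 45): theta=1.2309 1.3276 1.7532 rad, qdot=2.2720 3.0578 0.9832 rad/s, tip=-0.1379 0.1841 0.5705 m, τ=-3.0152 -1.4456 -1.4669 N·m.
t=0.4800 s (step 48): theta=1.2968 1.4159 1.7808 rad, qdot=2.1217 2.8276 0.8587 rad/s, tip=-0.1415 0.2024 0.5529 m, τ=-2.8500 -1.7525 -1.4805 N·m.
t=0.5100 s (step 51): theta=1.3583 1.4972 1.8049 rad, qdot=1.9809 2.5963 0.7525 rad/s, tip=-0.1439 0.2192 0.5364 m, τ=-2.7008 -2.0002 -1.4821 N·m.
t=0.5400 s (step 54): theta=1.4158 1.5716 1.8261 rad, qdot=1.8504 2.3677 0.6627 rad/s, tip=-0.1455 0.2346 0.5210 m, τ=-2.5672 -2.1928 -1.4751 N·m.
t=0.5700 s (step 57): theta=1.4694 1.6393 1.8448 rad, qdot=1.7306 2.1453 0.5871 rad/s, tip=-0.1464 0.2484 0.5067 m, τ=-2.4485 -2.3357 -1.4627 N·m.
t=0.6000 s (step 60): theta=1.5197 1.7004 1.8614 rad, qdot=1.6217 1.9316 0.5236 rad/s, tip=-0.1468 0.2609 0.4935 m, τ=-2.3432 -2.4351 -1.4474 N·m.
t=0.6300 s (step 63): theta=1.5669 1.7553 1.8763 rad, qdot=1.5234 1.7287 0.4702 rad/s, tip=-0.1469 0.2719 0.4815 m, τ=-2.2501 -2.4974 -1.4309 N·m.
t=0.6600 s (step 66): theta=1.6112 1.8043 1.8897 rad, qdot=1.4352 1.5380 0.4251 rad/s, tip=-0.1467 0.2817 0.4705 m, τ=-2.1681 -2.5284 -1.4146 N·m.
t=0.6900 s (step 69): theta=1.6531 1.8477 1.9019 rad, qdot=1.3564 1.3605 0.3867 rad/s, tip=-0.1463 0.2903 0.4607 m, τ=-2.0959 -2.5337 -1.3995 N·m.
t=0.7200 s (step 72): theta=1.6927 1.8860 1.9130 rad, qdot=1.2860 1.1965 0.3538 rad/s, tip=-0.1459 0.2978 0.4518 m, τ=-2.0327 -2.5183 -1.3861 N·m.
t=0.7500 s (step 75): theta=1.7303 1.9196 1.9232 rad, qdot=1.2228 1.0463 0.3252 rad/s, tip=-0.1455 0.3043 0.4438 m, τ=-1.9778 -2.4865 -1.3749 N·m.
t=0.7800 s (step 78): theta=1.7662 1.9490 1.9325 rad, qdot=1.1657 0.9097 0.3001 rad/s, tip=-0.1451 0.3100 0.4367 m, τ=-1.9304 -2.4418 -1.3659 N·m.
t=0.8100 s (step 81): theta=1.8003 1.9744 1.9412 rad, qdot=1.1134 0.7862 0.2777 rad/s, tip=-0.1447 0.3149 0.4303 m.


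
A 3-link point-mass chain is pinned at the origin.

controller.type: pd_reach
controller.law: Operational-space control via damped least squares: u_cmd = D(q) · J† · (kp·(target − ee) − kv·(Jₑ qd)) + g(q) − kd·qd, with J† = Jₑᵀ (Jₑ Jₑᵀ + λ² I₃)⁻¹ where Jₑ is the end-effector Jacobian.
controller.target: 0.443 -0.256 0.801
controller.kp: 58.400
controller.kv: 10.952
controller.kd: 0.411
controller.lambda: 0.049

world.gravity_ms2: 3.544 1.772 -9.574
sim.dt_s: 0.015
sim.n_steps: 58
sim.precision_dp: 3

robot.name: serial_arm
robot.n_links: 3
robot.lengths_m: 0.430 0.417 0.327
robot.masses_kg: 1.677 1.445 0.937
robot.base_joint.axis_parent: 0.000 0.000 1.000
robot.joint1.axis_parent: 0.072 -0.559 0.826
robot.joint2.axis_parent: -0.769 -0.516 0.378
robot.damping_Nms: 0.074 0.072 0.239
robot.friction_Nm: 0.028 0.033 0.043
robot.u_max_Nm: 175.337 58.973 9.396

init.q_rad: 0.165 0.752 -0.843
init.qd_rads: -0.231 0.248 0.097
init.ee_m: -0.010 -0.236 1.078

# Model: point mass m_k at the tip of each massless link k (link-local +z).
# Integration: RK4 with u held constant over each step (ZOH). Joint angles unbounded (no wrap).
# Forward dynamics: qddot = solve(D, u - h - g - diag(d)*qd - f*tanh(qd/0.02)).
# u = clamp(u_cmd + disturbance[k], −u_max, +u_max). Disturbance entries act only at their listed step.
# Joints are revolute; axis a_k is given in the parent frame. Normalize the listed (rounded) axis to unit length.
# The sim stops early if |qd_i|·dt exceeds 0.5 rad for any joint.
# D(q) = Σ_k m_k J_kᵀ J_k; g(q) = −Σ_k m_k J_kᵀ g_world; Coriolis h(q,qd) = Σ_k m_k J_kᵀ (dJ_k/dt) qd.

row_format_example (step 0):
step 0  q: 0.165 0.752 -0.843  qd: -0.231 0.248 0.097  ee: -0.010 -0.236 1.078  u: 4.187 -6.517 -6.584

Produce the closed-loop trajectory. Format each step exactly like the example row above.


step 1  q: 0.161 0.751 -0.852  qd: -0.329 -0.378 -1.303  ee: -0.009 -0.237 1.076  u: 3.239 -5.482 -4.584
step 2  q: 0.156 0.741 -0.879  qd: -0.251 -0.973 -2.202  ee: -0.002 -0.238 1.072  u: 2.508 -4.556 -3.014
step 3  q: 0.154 0.722 -0.916  qd: -0.030 -1.546 -2.725  ee: 0.009 -0.239 1.066  u: 1.942 -3.644 -1.773
step 4  q: 0.156 0.695 -0.959  qd: 0.291 -2.070 -2.991  ee: 0.023 -0.240 1.059  u: 1.515 -2.646 -0.776
step 5  q: 0.163 0.661 -1.004  qd: 0.695 -2.496 -3.082  ee: 0.039 -0.241 1.051  u: 1.154 -1.515 0.032
step 6  q: 0.177 0.621 -1.050  qd: 1.160 -2.773 -3.076  ee: 0.056 -0.242 1.042  u: 0.762 -0.361 0.697
step 7  q: 0.198 0.579 -1.096  qd: 1.640 -2.874 -3.032  ee: 0.075 -0.243 1.032  u: 0.256 0.533 1.250
step 8  q: 0.226 0.536 -1.141  qd: 2.077 -2.836 -2.988  ee: 0.094 -0.243 1.021  u: -0.349 0.926 1.711
step 9  q: 0.260 0.494 -1.185  qd: 2.413 -2.749 -2.951  ee: 0.113 -0.243 1.010  u: -0.957 0.813 2.088
step 10  q: 0.298 0.453 -1.229  qd: 2.624 -2.708 -2.906  ee: 0.132 -0.241 0.998  u: -1.480 0.370 2.385
step 11  q: 0.338 0.412 -1.272  qd: 2.723 -2.774 -2.836  ee: 0.150 -0.239 0.986  u: -1.876 -0.195 2.601
step 12  q: 0.379 0.369 -1.314  qd: 2.736 -2.966 -2.732  ee: 0.167 -0.236 0.974  u: -2.144 -0.733 2.741
step 13  q: 0.419 0.322 -1.354  qd: 2.694 -3.277 -2.592  ee: 0.183 -0.232 0.962  u: -2.298 -1.160 2.812
step 14  q: 0.459 0.270 -1.392  qd: 2.621 -3.683 -2.422  ee: 0.197 -0.228 0.950  u: -2.364 -1.446 2.822
step 15  q: 0.498 0.211 -1.427  qd: 2.533 -4.155 -2.232  ee: 0.210 -0.223 0.939  u: -2.363 -1.589 2.782
step 16  q: 0.535 0.145 -1.459  qd: 2.439 -4.667 -2.031  ee: 0.222 -0.219 0.929  u: -2.319 -1.607 2.700
step 17  q: 0.571 0.071 -1.488  qd: 2.347 -5.194 -1.826  ee: 0.233 -0.215 0.919  u: -2.255 -1.520 2.587
step 18  q: 0.606 -0.011 -1.513  qd: 2.259 -5.720 -1.623  ee: 0.242 -0.211 0.910  u: -2.191 -1.347 2.451
step 19  q: 0.639 -0.100 -1.536  qd: 2.179 -6.229 -1.429  ee: 0.250 -0.207 0.901  u: -2.148 -1.098 2.298
step 20  q: 0.671 -0.197 -1.557  qd: 2.111 -6.708 -1.247  ee: 0.257 -0.204 0.894  u: -2.143 -0.775 2.135
step 21  q: 0.702 -0.301 -1.574  qd: 2.056 -7.147 -1.081  ee: 0.263 -0.201 0.888  u: -2.191 -0.363 1.967
step 22  q: 0.733 -0.411 -1.589  qd: 2.013 -7.529 -0.930  ee: 0.269 -0.198 0.882  u: -2.295 0.167 1.797
step 23  q: 0.763 -0.526 -1.602  qd: 1.976 -7.832 -0.793  ee: 0.273 -0.195 0.877  u: -2.447 0.861 1.628
step 24  q: 0.792 -0.645 -1.613  qd: 1.929 -8.022 -0.659  ee: 0.276 -0.192 0.874  u: -2.618 1.759 1.459
step 25  q: 0.820 -0.766 -1.622  qd: 1.853 -8.051 -0.515  ee: 0.279 -0.188 0.871  u: -2.761 2.853 1.290
step 26  q: 0.847 -0.885 -1.628  qd: 1.725 -7.866 -0.348  ee: 0.281 -0.185 0.869  u: -2.822 4.025 1.120
step 27  q: 0.872 -1.000 -1.632  qd: 1.527 -7.433 -0.148  ee: 0.283 -0.182 0.868  u: -2.766 5.047 0.949
step 28  q: 0.893 -1.106 -1.633  qd: 1.264 -6.766 0.076  ee: 0.285 -0.178 0.868  u: -2.603 5.698 0.786
step 29  q: 0.909 -1.202 -1.630  qd: 0.960 -5.937 0.295  ee: 0.287 -0.176 0.869  u: -2.372 5.908 0.649
step 30  q: 0.921 -1.284 -1.624  qd: 0.637 -5.038 0.510  ee: 0.289 -0.174 0.870  u: -2.124 5.740 0.522
step 31  q: 0.929 -1.353 -1.615  qd: 0.328 -4.161 0.700  ee: 0.291 -0.172 0.872  u: -1.917 5.309 0.411
step 32  q: 0.932 -1.410 -1.603  qd: 0.055 -3.378 0.856  ee: 0.293 -0.172 0.873  u: -1.790 4.725 0.318
step 33  q: 0.931 -1.456 -1.590  qd: -0.165 -2.736 0.970  ee: 0.296 -0.172 0.875  u: -1.776 4.067 0.246
step 34  q: 0.927 -1.493 -1.574  qd: -0.334 -2.252 1.050  ee: 0.299 -0.172 0.877  u: -1.865 3.391 0.190
step 35  q: 0.921 -1.524 -1.558  qd: -0.455 -1.929 1.103  ee: 0.301 -0.174 0.879  u: -2.040 2.734 0.148
step 36  q: 0.914 -1.552 -1.542  qd: -0.533 -1.762 1.134  ee: 0.304 -0.175 0.881  u: -2.276 2.129 0.116
step 37  q: 0.905 -1.578 -1.524  qd: -0.575 -1.736 1.149  ee: 0.307 -0.177 0.883  u: -2.542 1.602 0.092
step 38  q: 0.897 -1.605 -1.507  qd: -0.586 -1.828 1.153  ee: 0.309 -0.180 0.885  u: -2.806 1.179 0.070
step 39  q: 0.888 -1.634 -1.490  qd: -0.574 -2.013 1.152  ee: 0.312 -0.182 0.886  u: -3.041 0.874 0.050
step 40  q: 0.880 -1.666 -1.473  qd: -0.544 -2.261 1.148  ee: 0.315 -0.185 0.888  u: -3.227 0.693 0.027
step 41  q: 0.872 -1.702 -1.455  qd: -0.500 -2.542 1.144  ee: 0.318 -0.187 0.889  u: -3.350 0.627 0.000
step 42  q: 0.865 -1.742 -1.438  qd: -0.449 -2.829 1.143  ee: 0.321 -0.190 0.890  u: -3.406 0.660 -0.034
step 43  q: 0.858 -1.787 -1.421  qd: -0.395 -3.096 1.145  ee: 0.324 -0.194 0.891  u: -3.394 0.769 -0.077
step 44  q: 0.853 -1.835 -1.404  qd: -0.341 -3.323 1.153  ee: 0.327 -0.197 0.892  u: -3.314 0.927 -0.128
step 45  q: 0.848 -1.886 -1.387  qd: -0.292 -3.496 1.165  ee: 0.330 -0.200 0.892  u: -3.172 1.113 -0.189
step 46  q: 0.844 -1.939 -1.369  qd: -0.250 -3.605 1.182  ee: 0.333 -0.204 0.893  u: -2.974 1.303 -0.258
step 47  q: 0.840 -1.994 -1.351  qd: -0.218 -3.643 1.202  ee: 0.336 -0.208 0.893  u: -2.729 1.484 -0.333
step 48  q: 0.837 -2.048 -1.333  qd: -0.196 -3.612 1.223  ee: 0.340 -0.212 0.893  u: -2.447 1.643 -0.413
step 49  q: 0.835 -2.102 -1.315  qd: -0.185 -3.513 1.242  ee: 0.343 -0.216 0.893  u: -2.140 1.773 -0.495
step 50  q: 0.832 -2.153 -1.296  qd: -0.184 -3.355 1.257  ee: 0.347 -0.221 0.893  u: -1.825 1.868 -0.576
step 51  q: 0.829 -2.202 -1.277  qd: -0.189 -3.148 1.266  ee: 0.350 -0.225 0.893  u: -1.518 1.926 -0.654
step 52  q: 0.826 -2.248 -1.258  qd: -0.199 -2.904 1.265  ee: 0.354 -0.230 0.892  u: -1.236 1.947 -0.727
step 53  q: 0.823 -2.289 -1.239  qd: -0.209 -2.639 1.255  ee: 0.357 -0.235 0.892  u: -0.997 1.933 -0.794
step 54  q: 0.820 -2.327 -1.221  qd: -0.216 -2.364 1.234  ee: 0.360 -0.239 0.892  u: -0.812 1.885 -0.854
step 55  q: 0.817 -2.360 -1.202  qd: -0.218 -2.094 1.204  ee: 0.363 -0.244 0.891  u: -0.691 1.808 -0.908
step 56  q: 0.814 -2.390 -1.185  qd: -0.213 -1.838 1.165  ee: 0.366 -0.248 0.891  u: -0.635 1.707 -0.956
step 57  q: 0.811 -2.416 -1.167  qd: -0.201 -1.604 1.119  ee: 0.369 -0.252 0.890  u: -0.642 1.586 -0.999
step 58  q: 0.808 -2.438 -1.151  qd: -0.181 -1.396 1.069  ee: 0.372 -0.256 0.889


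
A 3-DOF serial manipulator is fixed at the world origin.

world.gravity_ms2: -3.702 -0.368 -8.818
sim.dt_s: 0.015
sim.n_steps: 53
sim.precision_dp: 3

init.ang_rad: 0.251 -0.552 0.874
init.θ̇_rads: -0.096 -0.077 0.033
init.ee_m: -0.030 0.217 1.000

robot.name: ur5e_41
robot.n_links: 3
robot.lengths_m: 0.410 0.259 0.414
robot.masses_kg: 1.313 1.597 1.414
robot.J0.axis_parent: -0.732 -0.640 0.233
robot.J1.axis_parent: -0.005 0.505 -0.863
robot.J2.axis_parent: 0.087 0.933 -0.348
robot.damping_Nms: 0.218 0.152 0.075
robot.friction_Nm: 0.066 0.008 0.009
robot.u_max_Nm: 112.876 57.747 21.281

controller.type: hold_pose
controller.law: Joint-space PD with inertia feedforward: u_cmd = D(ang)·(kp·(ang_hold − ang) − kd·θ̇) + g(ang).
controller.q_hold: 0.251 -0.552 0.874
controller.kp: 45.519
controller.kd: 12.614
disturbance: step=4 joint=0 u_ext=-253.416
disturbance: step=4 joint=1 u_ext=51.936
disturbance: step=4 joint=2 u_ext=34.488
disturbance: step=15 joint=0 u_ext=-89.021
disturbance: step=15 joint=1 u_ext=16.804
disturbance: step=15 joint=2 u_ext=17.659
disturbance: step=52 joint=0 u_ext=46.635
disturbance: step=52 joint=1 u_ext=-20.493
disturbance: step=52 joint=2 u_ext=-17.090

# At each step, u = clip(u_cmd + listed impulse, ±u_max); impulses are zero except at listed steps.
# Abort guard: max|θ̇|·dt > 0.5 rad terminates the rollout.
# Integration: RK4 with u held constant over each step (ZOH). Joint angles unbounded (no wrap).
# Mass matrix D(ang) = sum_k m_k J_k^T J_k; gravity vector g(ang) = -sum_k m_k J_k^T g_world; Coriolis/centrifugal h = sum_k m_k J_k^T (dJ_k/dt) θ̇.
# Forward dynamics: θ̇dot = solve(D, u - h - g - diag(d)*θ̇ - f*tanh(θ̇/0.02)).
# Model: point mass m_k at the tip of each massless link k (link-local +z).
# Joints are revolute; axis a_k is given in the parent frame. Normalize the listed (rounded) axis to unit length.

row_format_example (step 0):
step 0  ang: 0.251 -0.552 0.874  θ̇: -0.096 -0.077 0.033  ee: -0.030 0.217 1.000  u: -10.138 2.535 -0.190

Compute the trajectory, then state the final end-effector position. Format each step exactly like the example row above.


step 1  ang: 0.250 -0.553 0.874  θ̇: -0.076 -0.050 0.019  ee: -0.030 0.216 1.001  u: -10.466 2.589 -0.150
step 2  ang: 0.249 -0.554 0.875  θ̇: -0.059 -0.030 0.009  ee: -0.029 0.216 1.001  u: -10.757 2.639 -0.116
step 3  ang: 0.248 -0.554 0.875  θ̇: -0.045 -0.016 0.003  ee: -0.029 0.215 1.001  u: -11.013 2.683 -0.085
step 4  ang: 0.247 -0.554 0.875  θ̇: -0.033 -0.007 -0.001  ee: -0.028 0.215 1.001  u: -112.876 54.658 21.281
step 5  ang: 0.251 -0.482 0.834  θ̇: 0.579 9.746 -5.439  ee: -0.021 0.210 1.006  u: 8.390 -7.219 -4.330
step 6  ang: 0.259 -0.351 0.763  θ̇: 0.503 7.719 -4.040  ee: -0.009 0.202 1.014  u: 5.565 -5.515 -4.040
step 7  ang: 0.266 -0.248 0.711  θ̇: 0.403 5.859 -2.873  ee: 0.000 0.195 1.019  u: 3.096 -4.119 -3.620
step 8  ang: 0.272 -0.173 0.675  θ̇: 0.300 4.240 -1.938  ee: 0.007 0.190 1.022  u: 0.930 -2.985 -3.158
step 9  ang: 0.275 -0.119 0.651  θ̇: 0.206 2.900 -1.217  ee: 0.013 0.187 1.024  u: -0.974 -2.063 -2.703
step 10  ang: 0.278 -0.084 0.637  θ̇: 0.128 1.835 -0.680  ee: 0.017 0.184 1.025  u: -2.650 -1.307 -2.279
step 11  ang: 0.279 -0.062 0.630  θ̇: 0.069 1.018 -0.292  ee: 0.019 0.182 1.025  u: -4.125 -0.681 -1.897
step 12  ang: 0.280 -0.052 0.628  θ̇: 0.026 0.407 -0.019  ee: 0.021 0.181 1.025  u: -5.424 -0.159 -1.558
step 13  ang: 0.280 -0.049 0.629  θ̇: -0.002 -0.031 0.162  ee: 0.022 0.181 1.025  u: -6.570 0.281 -1.258
step 14  ang: 0.280 -0.052 0.632  θ̇: -0.017 -0.332 0.276  ee: 0.023 0.181 1.025  u: -7.587 0.653 -0.996
step 15  ang: 0.280 -0.058 0.637  θ̇: -0.025 -0.544 0.350  ee: 0.023 0.181 1.024  u: -97.502 17.774 16.889
step 16  ang: 0.273 -0.090 0.656  θ̇: -0.925 -3.522 2.166  ee: 0.025 0.179 1.023  u: 8.151 -2.069 -4.020
step 17  ang: 0.260 -0.136 0.685  θ̇: -0.709 -2.727 1.659  ee: 0.030 0.175 1.022  u: 5.229 -1.431 -3.382
step 18  ang: 0.251 -0.173 0.707  θ̇: -0.540 -2.178 1.296  ee: 0.033 0.172 1.021  u: 2.655 -0.855 -2.834
step 19  ang: 0.244 -0.202 0.724  θ̇: -0.407 -1.788 1.031  ee: 0.035 0.171 1.020  u: 0.393 -0.339 -2.363
step 20  ang: 0.239 -0.227 0.738  θ̇: -0.301 -1.503 0.833  ee: 0.036 0.169 1.019  u: -1.589 0.123 -1.957
step 21  ang: 0.235 -0.248 0.749  θ̇: -0.216 -1.292 0.682  ee: 0.036 0.169 1.018  u: -3.321 0.532 -1.606
step 22  ang: 0.232 -0.266 0.759  θ̇: -0.147 -1.130 0.566  ee: 0.035 0.169 1.017  u: -4.832 0.894 -1.303
step 23  ang: 0.230 -0.282 0.766  θ̇: -0.091 -1.005 0.476  ee: 0.034 0.170 1.017  u: -6.147 1.212 -1.042
step 24  ang: 0.229 -0.296 0.773  θ̇: -0.047 -0.906 0.404  ee: 0.033 0.171 1.016  u: -7.287 1.490 -0.817
step 25  ang: 0.229 -0.309 0.779  θ̇: -0.012 -0.827 0.348  ee: 0.031 0.172 1.015  u: -8.272 1.734 -0.624
step 26  ang: 0.229 -0.321 0.783  θ̇: 0.015 -0.765 0.304  ee: 0.029 0.174 1.015  u: -9.109 1.945 -0.458
step 27  ang: 0.229 -0.332 0.788  θ̇: 0.035 -0.716 0.269  ee: 0.027 0.176 1.015  u: -9.819 2.128 -0.316
step 28  ang: 0.230 -0.343 0.792  θ̇: 0.050 -0.673 0.240  ee: 0.024 0.177 1.014  u: -10.424 2.286 -0.195
step 29  ang: 0.231 -0.352 0.795  θ̇: 0.061 -0.636 0.217  ee: 0.022 0.179 1.014  u: -10.940 2.421 -0.093
step 30  ang: 0.232 -0.362 0.798  θ̇: 0.070 -0.602 0.197  ee: 0.019 0.181 1.013  u: -11.377 2.537 -0.006
step 31  ang: 0.233 -0.370 0.801  θ̇: 0.075 -0.571 0.181  ee: 0.016 0.183 1.013  u: -11.746 2.636 0.067
step 32  ang: 0.234 -0.379 0.804  θ̇: 0.078 -0.543 0.167  ee: 0.014 0.185 1.012  u: -12.056 2.719 0.127
step 33  ang: 0.235 -0.387 0.806  θ̇: 0.080 -0.517 0.156  ee: 0.011 0.187 1.012  u: -12.313 2.789 0.177
step 34  ang: 0.236 -0.394 0.808  θ̇: 0.080 -0.493 0.147  ee: 0.009 0.189 1.012  u: -12.525 2.848 0.218
step 35  ang: 0.237 -0.402 0.810  θ̇: 0.079 -0.470 0.139  ee: 0.006 0.190 1.011  u: -12.699 2.897 0.251
step 36  ang: 0.239 -0.408 0.812  θ̇: 0.077 -0.449 0.132  ee: 0.004 0.192 1.011  u: -12.839 2.937 0.277
step 37  ang: 0.240 -0.415 0.814  θ̇: 0.075 -0.428 0.126  ee: 0.002 0.194 1.010  u: -12.950 2.970 0.297
step 38  ang: 0.241 -0.421 0.816  θ̇: 0.072 -0.409 0.121  ee: -0.000 0.195 1.010  u: -13.036 2.996 0.313
step 39  ang: 0.242 -0.427 0.818  θ̇: 0.068 -0.391 0.116  ee: -0.002 0.197 1.010  u: -13.101 3.017 0.324
step 40  ang: 0.243 -0.433 0.820  θ̇: 0.064 -0.373 0.112  ee: -0.004 0.198 1.009  u: -13.149 3.034 0.332
step 41  ang: 0.244 -0.438 0.821  θ̇: 0.060 -0.356 0.109  ee: -0.006 0.200 1.009  u: -13.182 3.046 0.336
step 42  ang: 0.245 -0.444 0.823  θ̇: 0.056 -0.340 0.106  ee: -0.008 0.201 1.009  u: -13.202 3.055 0.338
step 43  ang: 0.246 -0.449 0.824  θ̇: 0.053 -0.325 0.103  ee: -0.010 0.202 1.008  u: -13.211 3.061 0.338
step 44  ang: 0.246 -0.453 0.826  θ̇: 0.049 -0.310 0.100  ee: -0.011 0.203 1.008  u: -13.212 3.065 0.336
step 45  ang: 0.247 -0.458 0.827  θ̇: 0.045 -0.296 0.097  ee: -0.013 0.204 1.008  u: -13.206 3.067 0.333
step 46  ang: 0.248 -0.462 0.829  θ̇: 0.041 -0.283 0.095  ee: -0.014 0.205 1.007  u: -13.195 3.067 0.329
step 47  ang: 0.248 -0.466 0.830  θ̇: 0.037 -0.270 0.093  ee: -0.015 0.206 1.007  u: -13.178 3.066 0.324
step 48  ang: 0.249 -0.470 0.832  θ̇: 0.034 -0.257 0.090  ee: -0.017 0.207 1.007  u: -13.159 3.065 0.318
step 49  ang: 0.249 -0.474 0.833  θ̇: 0.031 -0.245 0.088  ee: -0.018 0.208 1.007  u: -13.137 3.062 0.312
step 50  ang: 0.250 -0.478 0.834  θ̇: 0.028 -0.234 0.086  ee: -0.019 0.208 1.006  u: -13.113 3.059 0.305
step 51  ang: 0.250 -0.481 0.836  θ̇: 0.025 -0.222 0.083  ee: -0.020 0.209 1.006  u: -13.089 3.055 0.298
step 52  ang: 0.250 -0.484 0.837  θ̇: 0.022 -0.212 0.081  ee: -0.021 0.210 1.006  u: 33.571 -17.442 -16.799
step 53  ang: 0.251 -0.499 0.838  θ̇: 0.004 -1.768 0.129  ee: -0.025 0.211 1.006
final ee position (m): -0.025 0.211 1.006


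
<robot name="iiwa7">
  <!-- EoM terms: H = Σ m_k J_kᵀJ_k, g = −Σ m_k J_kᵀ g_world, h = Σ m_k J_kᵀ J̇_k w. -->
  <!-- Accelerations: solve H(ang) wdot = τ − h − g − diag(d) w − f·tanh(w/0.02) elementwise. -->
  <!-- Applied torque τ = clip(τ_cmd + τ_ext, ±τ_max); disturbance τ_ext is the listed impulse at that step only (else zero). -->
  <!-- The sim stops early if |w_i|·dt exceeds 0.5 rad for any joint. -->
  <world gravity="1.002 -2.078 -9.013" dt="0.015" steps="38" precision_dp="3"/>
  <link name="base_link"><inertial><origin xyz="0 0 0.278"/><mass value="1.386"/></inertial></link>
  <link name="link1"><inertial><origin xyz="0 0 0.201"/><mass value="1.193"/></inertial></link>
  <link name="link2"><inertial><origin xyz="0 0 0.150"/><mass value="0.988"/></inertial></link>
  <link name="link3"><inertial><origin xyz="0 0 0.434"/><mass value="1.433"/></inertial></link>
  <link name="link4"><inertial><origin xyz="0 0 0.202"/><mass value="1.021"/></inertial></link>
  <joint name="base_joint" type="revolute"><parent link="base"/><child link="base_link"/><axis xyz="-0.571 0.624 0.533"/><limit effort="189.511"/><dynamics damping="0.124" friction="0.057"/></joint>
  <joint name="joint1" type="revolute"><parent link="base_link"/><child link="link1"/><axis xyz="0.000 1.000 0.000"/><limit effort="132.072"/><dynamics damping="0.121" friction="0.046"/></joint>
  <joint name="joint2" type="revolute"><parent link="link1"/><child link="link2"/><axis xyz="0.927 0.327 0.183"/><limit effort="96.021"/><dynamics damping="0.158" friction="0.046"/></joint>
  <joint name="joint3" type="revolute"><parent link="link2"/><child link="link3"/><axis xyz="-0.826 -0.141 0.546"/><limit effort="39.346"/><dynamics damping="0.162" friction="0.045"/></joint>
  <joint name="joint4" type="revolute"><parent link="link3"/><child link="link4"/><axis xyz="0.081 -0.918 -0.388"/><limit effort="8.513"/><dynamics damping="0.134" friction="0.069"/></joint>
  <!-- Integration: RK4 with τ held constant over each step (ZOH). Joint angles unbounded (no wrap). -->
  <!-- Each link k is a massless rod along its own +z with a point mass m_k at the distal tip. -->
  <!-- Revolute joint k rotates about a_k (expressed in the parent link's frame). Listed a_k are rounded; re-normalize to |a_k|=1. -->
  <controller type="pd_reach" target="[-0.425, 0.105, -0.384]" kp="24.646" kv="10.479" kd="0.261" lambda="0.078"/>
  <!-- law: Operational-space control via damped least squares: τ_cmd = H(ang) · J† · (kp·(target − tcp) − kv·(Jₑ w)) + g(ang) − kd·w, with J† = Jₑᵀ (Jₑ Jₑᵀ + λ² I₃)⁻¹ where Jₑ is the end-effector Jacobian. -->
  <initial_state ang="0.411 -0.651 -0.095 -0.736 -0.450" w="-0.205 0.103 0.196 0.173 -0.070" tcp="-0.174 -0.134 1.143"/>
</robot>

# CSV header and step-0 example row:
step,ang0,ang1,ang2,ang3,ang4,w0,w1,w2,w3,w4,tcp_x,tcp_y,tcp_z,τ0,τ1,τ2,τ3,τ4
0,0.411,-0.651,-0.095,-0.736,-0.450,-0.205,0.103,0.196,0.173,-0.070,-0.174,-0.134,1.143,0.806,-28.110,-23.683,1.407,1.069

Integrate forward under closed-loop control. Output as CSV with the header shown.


step,ang0,ang1,ang2,ang3,ang4,w0,w1,w2,w3,w4,tcp_x,tcp_y,tcp_z,τ0,τ1,τ2,τ3,τ4
1,0.420,-0.663,-0.096,-0.744,-0.457,1.419,-1.648,-0.360,-1.214,-0.773,-0.174,-0.135,1.140,1.399,-22.344,-20.616,2.223,1.013
2,0.452,-0.698,-0.105,-0.770,-0.470,2.811,-3.137,-0.819,-2.164,-1.042,-0.177,-0.135,1.131,1.644,-16.970,-17.498,2.536,0.828
3,0.502,-0.754,-0.122,-0.808,-0.487,3.955,-4.263,-1.414,-2.866,-1.072,-0.181,-0.134,1.116,1.752,-12.036,-14.434,2.660,0.603
4,0.569,-0.823,-0.149,-0.855,-0.502,4.873,-5.023,-2.182,-3.364,-0.991,-0.187,-0.132,1.098,1.862,-7.601,-11.515,2.726,0.384
5,0.647,-0.902,-0.188,-0.908,-0.516,5.601,-5.455,-3.077,-3.660,-0.885,-0.194,-0.129,1.075,2.025,-3.690,-8.794,2.783,0.193
6,0.735,-0.985,-0.241,-0.964,-0.529,6.177,-5.616,-4.023,-3.759,-0.801,-0.202,-0.125,1.050,2.233,-0.289,-6.282,2.835,0.033
7,0.831,-1.069,-0.309,-1.020,-0.541,6.631,-5.567,-4.948,-3.681,-0.752,-0.211,-0.121,1.022,2.459,2.646,-3.969,2.872,-0.101
8,0.933,-1.151,-0.389,-1.074,-0.552,6.987,-5.363,-5.795,-3.463,-0.732,-0.221,-0.116,0.993,2.665,5.166,-1.839,2.882,-0.217
9,1.040,-1.229,-0.482,-1.123,-0.563,7.262,-5.053,-6.532,-3.151,-0.728,-0.231,-0.111,0.961,2.824,7.315,0.123,2.859,-0.324
10,1.150,-1.302,-0.584,-1.168,-0.574,7.471,-4.673,-7.144,-2.796,-0.725,-0.241,-0.106,0.929,2.913,9.125,1.924,2.799,-0.426
11,1.263,-1.369,-0.695,-1.207,-0.585,7.621,-4.250,-7.634,-2.445,-0.716,-0.251,-0.101,0.896,2.922,10.613,3.572,2.705,-0.525
12,1.378,-1.429,-0.813,-1.242,-0.595,7.720,-3.800,-8.017,-2.136,-0.698,-0.262,-0.096,0.862,2.855,11.782,5.073,2.579,-0.619
13,1.495,-1.482,-0.935,-1.272,-0.606,7.769,-3.327,-8.314,-1.897,-0.672,-0.272,-0.092,0.827,2.723,12.631,6.434,2.422,-0.708
14,1.611,-1.529,-1.062,-1.299,-0.616,7.768,-2.835,-8.546,-1.744,-0.642,-0.282,-0.087,0.793,2.551,13.152,7.667,2.229,-0.788
15,1.727,-1.567,-1.191,-1.325,-0.625,7.714,-2.318,-8.732,-1.674,-0.611,-0.291,-0.083,0.758,2.369,13.344,8.789,1.988,-0.858
16,1.842,-1.598,-1.323,-1.349,-0.634,7.606,-1.775,-8.883,-1.670,-0.586,-0.301,-0.079,0.724,2.206,13.216,9.819,1.678,-0.916
17,1.955,-1.620,-1.457,-1.375,-0.643,7.443,-1.202,-9.003,-1.705,-0.570,-0.310,-0.075,0.690,2.093,12.795,10.776,1.275,-0.959
18,2.065,-1.634,-1.593,-1.401,-0.652,7.222,-0.595,-9.091,-1.740,-0.571,-0.319,-0.071,0.656,2.051,12.125,11.674,0.750,-0.986
19,2.171,-1.638,-1.730,-1.427,-0.660,6.948,0.044,-9.140,-1.736,-0.598,-0.328,-0.068,0.624,2.094,11.269,12.524,0.075,-0.992
20,2.273,-1.633,-1.867,-1.452,-0.670,6.625,0.710,-9.135,-1.652,-0.671,-0.337,-0.064,0.591,2.224,10.301,13.324,-0.771,-0.970
21,2.370,-1.617,-2.003,-1.476,-0.681,6.250,1.410,-9.069,-1.474,-0.795,-0.346,-0.061,0.560,2.436,9.303,14.081,-1.795,-0.918
22,2.460,-1.590,-2.138,-1.496,-0.694,5.826,2.139,-8.926,-1.186,-0.986,-0.355,-0.058,0.529,2.715,8.345,14.791,-2.997,-0.829
23,2.544,-1.553,-2.271,-1.511,-0.711,5.352,2.890,-8.688,-0.788,-1.257,-0.365,-0.055,0.499,3.036,7.487,15.455,-4.365,-0.697
24,2.621,-1.504,-2.398,-1.519,-0.733,4.831,3.651,-8.337,-0.293,-1.612,-0.375,-0.052,0.470,3.367,6.768,16.075,-5.868,-0.517
25,2.689,-1.443,-2.520,-1.519,-0.760,4.262,4.403,-7.862,0.270,-2.046,-0.385,-0.050,0.441,3.662,6.203,16.658,-7.457,-0.290
26,2.748,-1.372,-2.633,-1.511,-0.794,3.651,5.116,-7.260,0.864,-2.540,-0.395,-0.049,0.412,3.869,5.781,17.212,-9.062,-0.023
27,2.798,-1.290,-2.737,-1.493,-0.836,3.017,5.748,-6.540,1.453,-3.058,-0.405,-0.048,0.383,3.945,5.474,17.743,-10.618,0.272
28,2.839,-1.200,-2.829,-1.468,-0.886,2.381,6.256,-5.731,1.996,-3.559,-0.415,-0.048,0.355,3.850,5.238,18.246,-12.039,0.578
29,2.870,-1.104,-2.909,-1.434,-0.942,1.772,6.600,-4.874,2.457,-4.002,-0.424,-0.050,0.326,3.561,5.027,18.708,-13.244,0.876
30,2.892,-1.003,-2.975,-1.395,-1.005,1.215,6.750,-4.016,2.809,-4.355,-0.432,-0.052,0.298,3.066,4.794,19.104,-14.169,1.148
31,2.906,-0.902,-3.029,-1.351,-1.072,0.733,6.693,-3.200,3.037,-4.597,-0.438,-0.056,0.270,2.371,4.500,19.397,-14.766,1.377
32,2.914,-0.804,-3.072,-1.304,-1.142,0.333,6.440,-2.463,3.137,-4.712,-0.442,-0.060,0.243,1.504,4.120,19.540,-15.019,1.551
33,2.917,-0.710,-3.104,-1.257,-1.213,0.014,6.021,-1.829,3.115,-4.694,-0.445,-0.065,0.217,0.521,3.650,19.489,-14.941,1.664
34,2.915,-0.624,-3.127,-1.211,-1.282,-0.231,5.479,-1.310,2.990,-4.558,-0.445,-0.070,0.193,-0.500,3.110,19.214,-14.573,1.718
35,2.910,-0.546,-3.144,-1.168,-1.349,-0.426,4.875,-0.903,2.789,-4.311,-0.444,-0.074,0.170,-1.470,2.540,18.715,-13.990,1.718
36,2.902,-0.478,-3.155,-1.128,-1.411,-0.587,4.259,-0.599,2.542,-3.982,-0.442,-0.078,0.150,-2.309,1.987,18.023,-13.271,1.678
37,2.892,-0.418,-3.162,-1.092,-1.468,-0.726,3.665,-0.379,2.273,-3.606,-0.439,-0.082,0.131,-2.966,1.497,17.188,-12.493,1.613
38,2.880,-0.367,-3.166,-1.060,-1.519,-0.852,3.114,-0.227,2.003,-3.214,-0.436,-0.084,0.113,,,,,
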